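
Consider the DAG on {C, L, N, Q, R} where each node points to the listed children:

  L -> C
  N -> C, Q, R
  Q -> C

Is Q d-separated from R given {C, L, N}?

There are 2 undirected paths between Q and R; checking each against the conditioning set {C, L, N}:
Path 1: Q → C ← N → R
  N is a fork here and N is conditioned on, so the path is blocked at N.
Path 2: Q ← N → R
  N is a fork here and N is conditioned on, so the path is blocked at N.
Since every path is blocked, d-separation holds.

Yes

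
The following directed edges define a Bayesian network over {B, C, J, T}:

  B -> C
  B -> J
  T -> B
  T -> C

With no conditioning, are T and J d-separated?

No

We examine all 2 paths between T and J:
Path 1: T → C ← B → J
  C is a collider here and neither C nor any of its descendants is conditioned on, so the collider stays closed — the path is blocked at C.
Path 2: T → B → J
  B is a chain and B is not conditioned on — no node blocks this path, so it is active.
Since the path T → B → J is active, T and J are not d-separated given ∅.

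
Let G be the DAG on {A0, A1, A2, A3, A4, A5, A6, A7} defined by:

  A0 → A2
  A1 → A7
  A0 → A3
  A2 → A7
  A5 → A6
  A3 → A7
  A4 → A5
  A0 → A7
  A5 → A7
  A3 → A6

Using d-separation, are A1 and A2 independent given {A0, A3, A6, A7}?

We examine all 4 paths between A1 and A2:
Path 1: A1 → A7 ← A5 → A6 ← A3 ← A0 → A2
  A3 is a chain here and A3 is conditioned on, so the path is blocked at A3.
Path 2: A1 → A7 ← A2
  A7 is a collider and A7 is conditioned on, which opens it — no node blocks this path, so it is active.
Path 3: A1 → A7 ← A3 ← A0 → A2
  A3 is a chain here and A3 is conditioned on, so the path is blocked at A3.
Path 4: A1 → A7 ← A0 → A2
  A0 is a fork here and A0 is conditioned on, so the path is blocked at A0.
Since the path A1 → A7 ← A2 is active, A1 and A2 are not d-separated given {A0, A3, A6, A7}.

No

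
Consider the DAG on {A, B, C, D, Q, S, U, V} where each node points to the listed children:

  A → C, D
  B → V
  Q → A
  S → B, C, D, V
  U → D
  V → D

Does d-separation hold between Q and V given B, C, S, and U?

Yes — Q and V are d-separated given {B, C, S, U}.

Enumerating the 6 paths from Q to V and testing each for blocking by {B, C, S, U}:
Path 1: Q → A → D ← V
  D is a collider here and neither D nor any of its descendants is conditioned on, so the collider stays closed — the path is blocked at D.
Path 2: Q → A → D ← S → B → V
  D is a collider here and neither D nor any of its descendants is conditioned on, so the collider stays closed — the path is blocked at D.
Path 3: Q → A → D ← S → V
  D is a collider here and neither D nor any of its descendants is conditioned on, so the collider stays closed — the path is blocked at D.
Path 4: Q → A → C ← S → B → V
  S is a fork here and S is conditioned on, so the path is blocked at S.
Path 5: Q → A → C ← S → V
  S is a fork here and S is conditioned on, so the path is blocked at S.
Path 6: Q → A → C ← S → D ← V
  S is a fork here and S is conditioned on, so the path is blocked at S.
Every path is blocked, so Q and V are d-separated given {B, C, S, U}.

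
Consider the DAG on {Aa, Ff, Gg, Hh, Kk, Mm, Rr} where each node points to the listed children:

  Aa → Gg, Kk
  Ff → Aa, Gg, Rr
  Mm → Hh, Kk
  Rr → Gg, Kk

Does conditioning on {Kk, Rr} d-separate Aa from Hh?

No

We examine all 5 paths between Aa and Hh:
Path 1: Aa → Gg ← Ff → Rr → Kk ← Mm → Hh
  Gg is a collider here and neither Gg nor any of its descendants is conditioned on, so the collider stays closed — the path is blocked at Gg.
Path 2: Aa → Gg ← Rr → Kk ← Mm → Hh
  Gg is a collider here and neither Gg nor any of its descendants is conditioned on, so the collider stays closed — the path is blocked at Gg.
Path 3: Aa → Kk ← Mm → Hh
  Kk is a collider and Kk is conditioned on, which opens it; Mm is a fork and Mm is not conditioned on — no node blocks this path, so it is active.
Path 4: Aa ← Ff → Gg ← Rr → Kk ← Mm → Hh
  Gg is a collider here and neither Gg nor any of its descendants is conditioned on, so the collider stays closed — the path is blocked at Gg.
Path 5: Aa ← Ff → Rr → Kk ← Mm → Hh
  Rr is a chain here and Rr is conditioned on, so the path is blocked at Rr.
At least one path is unblocked, so d-separation fails.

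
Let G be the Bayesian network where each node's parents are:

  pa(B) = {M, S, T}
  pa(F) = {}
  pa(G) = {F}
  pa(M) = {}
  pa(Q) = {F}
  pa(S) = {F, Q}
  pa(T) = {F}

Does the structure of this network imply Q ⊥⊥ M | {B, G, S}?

4 paths connect Q and M; each must be blocked for d-separation to hold:
Path 1: Q → S → B ← M
  S is a chain here and S is conditioned on, so the path is blocked at S.
Path 2: Q → S ← F → T → B ← M
  S is a collider and S is conditioned on, which opens it; F is a fork and F is not conditioned on; T is a chain and T is not conditioned on; B is a collider and B is conditioned on, which opens it — no node blocks this path, so it is active.
Path 3: Q ← F → S → B ← M
  S is a chain here and S is conditioned on, so the path is blocked at S.
Path 4: Q ← F → T → B ← M
  F is a fork and F is not conditioned on; T is a chain and T is not conditioned on; B is a collider and B is conditioned on, which opens it — no node blocks this path, so it is active.
Since the path Q → S ← F → T → B ← M is active, Q and M are not d-separated given {B, G, S}.

No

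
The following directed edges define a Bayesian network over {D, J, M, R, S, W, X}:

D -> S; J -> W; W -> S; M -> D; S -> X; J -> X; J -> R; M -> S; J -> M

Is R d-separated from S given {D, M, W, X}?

We examine all 4 paths between R and S:
Path 1: R ← J → M → D → S
  M is a chain here and M is conditioned on, so the path is blocked at M.
Path 2: R ← J → M → S
  M is a chain here and M is conditioned on, so the path is blocked at M.
Path 3: R ← J → X ← S
  J is a fork and J is not conditioned on; X is a collider and X is conditioned on, which opens it — no node blocks this path, so it is active.
Path 4: R ← J → W → S
  W is a chain here and W is conditioned on, so the path is blocked at W.
At least one path is unblocked, so d-separation fails.

No — R and S are not d-separated given {D, M, W, X}.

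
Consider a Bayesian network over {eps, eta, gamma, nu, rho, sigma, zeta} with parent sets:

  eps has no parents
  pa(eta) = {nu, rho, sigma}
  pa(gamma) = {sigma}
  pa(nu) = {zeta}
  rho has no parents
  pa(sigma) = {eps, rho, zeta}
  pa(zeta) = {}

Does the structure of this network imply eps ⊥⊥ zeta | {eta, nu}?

No

3 paths connect eps and zeta; each must be blocked for d-separation to hold:
Path 1: eps → sigma → eta ← nu ← zeta
  nu is a chain here and nu is conditioned on, so the path is blocked at nu.
Path 2: eps → sigma ← rho → eta ← nu ← zeta
  nu is a chain here and nu is conditioned on, so the path is blocked at nu.
Path 3: eps → sigma ← zeta
  sigma is a collider and its descendant eta is conditioned on, which opens it — no node blocks this path, so it is active.
Because an active path exists, eps and zeta are not d-separated.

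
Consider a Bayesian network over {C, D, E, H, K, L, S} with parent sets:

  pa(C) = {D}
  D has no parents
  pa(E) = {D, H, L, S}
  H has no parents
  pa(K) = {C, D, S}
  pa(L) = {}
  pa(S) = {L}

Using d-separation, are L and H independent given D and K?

Yes

We examine all 4 paths between L and H:
Path 1: L → S → E ← H
  E is a collider here and neither E nor any of its descendants is conditioned on, so the collider stays closed — the path is blocked at E.
Path 2: L → S → K ← C ← D → E ← H
  D is a fork here and D is conditioned on, so the path is blocked at D.
Path 3: L → S → K ← D → E ← H
  D is a fork here and D is conditioned on, so the path is blocked at D.
Path 4: L → E ← H
  E is a collider here and neither E nor any of its descendants is conditioned on, so the collider stays closed — the path is blocked at E.
Since every path is blocked, d-separation holds.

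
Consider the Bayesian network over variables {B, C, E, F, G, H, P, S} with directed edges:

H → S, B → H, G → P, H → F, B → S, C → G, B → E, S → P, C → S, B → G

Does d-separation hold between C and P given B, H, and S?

Enumerating the 6 paths from C to P and testing each for blocking by {B, H, S}:
Path 1: C → G → P
  G is a chain and G is not conditioned on — no node blocks this path, so it is active.
Path 2: C → G ← B → S → P
  G is a collider here and neither G nor any of its descendants is conditioned on, so the collider stays closed — the path is blocked at G.
Path 3: C → G ← B → H → S → P
  G is a collider here and neither G nor any of its descendants is conditioned on, so the collider stays closed — the path is blocked at G.
Path 4: C → S → P
  S is a chain here and S is conditioned on, so the path is blocked at S.
Path 5: C → S ← H ← B → G → P
  H is a chain here and H is conditioned on, so the path is blocked at H.
Path 6: C → S ← B → G → P
  B is a fork here and B is conditioned on, so the path is blocked at B.
Because an active path exists, C and P are not d-separated.

No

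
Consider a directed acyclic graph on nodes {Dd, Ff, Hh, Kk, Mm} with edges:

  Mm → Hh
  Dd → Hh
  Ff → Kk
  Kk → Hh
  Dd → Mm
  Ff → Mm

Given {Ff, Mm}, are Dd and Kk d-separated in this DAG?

Yes

4 paths connect Dd and Kk; each must be blocked for d-separation to hold:
Path 1: Dd → Mm ← Ff → Kk
  Ff is a fork here and Ff is conditioned on, so the path is blocked at Ff.
Path 2: Dd → Mm → Hh ← Kk
  Mm is a chain here and Mm is conditioned on, so the path is blocked at Mm.
Path 3: Dd → Hh ← Mm ← Ff → Kk
  Hh is a collider here and neither Hh nor any of its descendants is conditioned on, so the collider stays closed — the path is blocked at Hh.
Path 4: Dd → Hh ← Kk
  Hh is a collider here and neither Hh nor any of its descendants is conditioned on, so the collider stays closed — the path is blocked at Hh.
Since every path is blocked, d-separation holds.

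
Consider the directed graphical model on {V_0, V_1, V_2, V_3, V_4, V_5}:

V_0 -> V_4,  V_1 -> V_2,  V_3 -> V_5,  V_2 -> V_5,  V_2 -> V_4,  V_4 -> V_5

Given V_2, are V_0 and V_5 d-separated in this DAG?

We examine all 2 paths between V_0 and V_5:
  1. V_0 → V_4 ← V_2 → V_5 — V_4:collider[blocks]; V_2:fork[blocks] ⇒ blocked
  2. V_0 → V_4 → V_5 — V_4:chain[open] ⇒ active
Since the path V_0 → V_4 → V_5 is active, V_0 and V_5 are not d-separated given {V_2}.

No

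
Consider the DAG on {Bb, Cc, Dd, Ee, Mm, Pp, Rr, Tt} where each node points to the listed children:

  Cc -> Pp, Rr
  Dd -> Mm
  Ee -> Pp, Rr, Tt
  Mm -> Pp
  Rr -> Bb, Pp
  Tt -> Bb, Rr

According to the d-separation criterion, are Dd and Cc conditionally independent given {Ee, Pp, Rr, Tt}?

5 paths connect Dd and Cc; each must be blocked for d-separation to hold:
Path 1: Dd → Mm → Pp ← Rr ← Cc
  Rr is a chain here and Rr is conditioned on, so the path is blocked at Rr.
Path 2: Dd → Mm → Pp ← Cc
  Mm is a chain and Mm is not conditioned on; Pp is a collider and Pp is conditioned on, which opens it — no node blocks this path, so it is active.
Path 3: Dd → Mm → Pp ← Ee → Rr ← Cc
  Ee is a fork here and Ee is conditioned on, so the path is blocked at Ee.
Path 4: Dd → Mm → Pp ← Ee → Tt → Rr ← Cc
  Ee is a fork here and Ee is conditioned on, so the path is blocked at Ee.
Path 5: Dd → Mm → Pp ← Ee → Tt → Bb ← Rr ← Cc
  Ee is a fork here and Ee is conditioned on, so the path is blocked at Ee.
Because an active path exists, Dd and Cc are not d-separated.

No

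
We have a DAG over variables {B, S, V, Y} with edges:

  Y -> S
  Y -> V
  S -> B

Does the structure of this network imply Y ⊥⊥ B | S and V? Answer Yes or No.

Yes

Only one path connects Y and B:
Path 1: Y → S → B
  S is a chain here and S is conditioned on, so the path is blocked at S.
Every path is blocked, so Y and B are d-separated given {S, V}.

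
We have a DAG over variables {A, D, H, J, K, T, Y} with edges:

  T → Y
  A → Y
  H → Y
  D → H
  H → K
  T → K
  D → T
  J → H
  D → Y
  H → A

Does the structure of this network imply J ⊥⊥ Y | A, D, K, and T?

No — J and Y are not d-separated given {A, D, K, T}.

Enumerating the 6 paths from J to Y and testing each for blocking by {A, D, K, T}:
  1. J → H → A → Y — H:chain[open]; A:chain[blocks] ⇒ blocked
  2. J → H → Y — H:chain[open] ⇒ active
  3. J → H ← D → T → Y — H:collider[open]; D:fork[blocks]; T:chain[blocks] ⇒ blocked
  4. J → H ← D → Y — H:collider[open]; D:fork[blocks] ⇒ blocked
  5. J → H → K ← T → Y — H:chain[open]; K:collider[open]; T:fork[blocks] ⇒ blocked
  6. J → H → K ← T ← D → Y — H:chain[open]; K:collider[open]; T:chain[blocks]; D:fork[blocks] ⇒ blocked
At least one path is unblocked, so d-separation fails.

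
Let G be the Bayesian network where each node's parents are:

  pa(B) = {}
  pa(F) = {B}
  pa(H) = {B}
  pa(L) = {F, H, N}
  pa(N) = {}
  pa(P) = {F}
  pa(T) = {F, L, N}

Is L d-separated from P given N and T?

No

We examine all 4 paths between L and P:
  1. L ← H ← B → F → P — H:chain[open]; B:fork[open]; F:chain[open] ⇒ active
  2. L → T ← F → P — T:collider[open]; F:fork[open] ⇒ active
  3. L ← F → P — F:fork[open] ⇒ active
  4. L ← N → T ← F → P — N:fork[blocks]; T:collider[open]; F:fork[open] ⇒ blocked
Because an active path exists, L and P are not d-separated.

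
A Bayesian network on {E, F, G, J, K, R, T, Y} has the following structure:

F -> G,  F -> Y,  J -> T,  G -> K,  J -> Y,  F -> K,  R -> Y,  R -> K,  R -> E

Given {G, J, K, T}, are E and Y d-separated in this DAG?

There are 3 undirected paths between E and Y; checking each against the conditioning set {G, J, K, T}:
  1. E ← R → Y — R:fork[open] ⇒ active
  2. E ← R → K ← G ← F → Y — R:fork[open]; K:collider[open]; G:chain[blocks]; F:fork[open] ⇒ blocked
  3. E ← R → K ← F → Y — R:fork[open]; K:collider[open]; F:fork[open] ⇒ active
At least one path is unblocked, so d-separation fails.

No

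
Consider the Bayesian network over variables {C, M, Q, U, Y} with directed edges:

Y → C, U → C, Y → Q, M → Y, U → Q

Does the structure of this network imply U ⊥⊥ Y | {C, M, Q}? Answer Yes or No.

No

There are 2 undirected paths between U and Y; checking each against the conditioning set {C, M, Q}:
Path 1: U → C ← Y
  C is a collider and C is conditioned on, which opens it — no node blocks this path, so it is active.
Path 2: U → Q ← Y
  Q is a collider and Q is conditioned on, which opens it — no node blocks this path, so it is active.
Because an active path exists, U and Y are not d-separated.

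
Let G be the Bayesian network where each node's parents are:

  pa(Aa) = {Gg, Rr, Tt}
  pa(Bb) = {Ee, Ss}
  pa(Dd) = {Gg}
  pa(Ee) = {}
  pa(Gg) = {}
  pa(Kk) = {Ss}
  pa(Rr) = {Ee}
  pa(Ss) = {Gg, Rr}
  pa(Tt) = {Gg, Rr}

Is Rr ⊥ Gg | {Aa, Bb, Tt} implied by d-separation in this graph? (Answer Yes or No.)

No

There are 6 undirected paths between Rr and Gg; checking each against the conditioning set {Aa, Bb, Tt}:
Path 1: Rr → Ss ← Gg
  Ss is a collider and its descendant Bb is conditioned on, which opens it — no node blocks this path, so it is active.
Path 2: Rr ← Ee → Bb ← Ss ← Gg
  Ee is a fork and Ee is not conditioned on; Bb is a collider and Bb is conditioned on, which opens it; Ss is a chain and Ss is not conditioned on — no node blocks this path, so it is active.
Path 3: Rr → Aa ← Tt ← Gg
  Tt is a chain here and Tt is conditioned on, so the path is blocked at Tt.
Path 4: Rr → Aa ← Gg
  Aa is a collider and Aa is conditioned on, which opens it — no node blocks this path, so it is active.
Path 5: Rr → Tt → Aa ← Gg
  Tt is a chain here and Tt is conditioned on, so the path is blocked at Tt.
Path 6: Rr → Tt ← Gg
  Tt is a collider and Tt is conditioned on, which opens it — no node blocks this path, so it is active.
At least one path is unblocked, so d-separation fails.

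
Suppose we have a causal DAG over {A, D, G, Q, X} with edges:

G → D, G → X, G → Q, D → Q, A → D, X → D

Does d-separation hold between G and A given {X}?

Yes — G and A are d-separated given {X}.

We examine all 3 paths between G and A:
Path 1: G → X → D ← A
  X is a chain here and X is conditioned on, so the path is blocked at X.
Path 2: G → D ← A
  D is a collider here and neither D nor any of its descendants is conditioned on, so the collider stays closed — the path is blocked at D.
Path 3: G → Q ← D ← A
  Q is a collider here and neither Q nor any of its descendants is conditioned on, so the collider stays closed — the path is blocked at Q.
Every path is blocked, so G and A are d-separated given {X}.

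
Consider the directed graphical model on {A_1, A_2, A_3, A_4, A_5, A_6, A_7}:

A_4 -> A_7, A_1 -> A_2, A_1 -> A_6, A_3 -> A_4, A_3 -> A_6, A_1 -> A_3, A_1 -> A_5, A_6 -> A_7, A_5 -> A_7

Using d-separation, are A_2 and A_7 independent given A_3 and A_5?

No

Enumerating the 5 paths from A_2 to A_7 and testing each for blocking by {A_3, A_5}:
Path 1: A_2 ← A_1 → A_6 ← A_3 → A_4 → A_7
  A_6 is a collider here and neither A_6 nor any of its descendants is conditioned on, so the collider stays closed — the path is blocked at A_6.
Path 2: A_2 ← A_1 → A_6 → A_7
  A_1 is a fork and A_1 is not conditioned on; A_6 is a chain and A_6 is not conditioned on — no node blocks this path, so it is active.
Path 3: A_2 ← A_1 → A_3 → A_6 → A_7
  A_3 is a chain here and A_3 is conditioned on, so the path is blocked at A_3.
Path 4: A_2 ← A_1 → A_3 → A_4 → A_7
  A_3 is a chain here and A_3 is conditioned on, so the path is blocked at A_3.
Path 5: A_2 ← A_1 → A_5 → A_7
  A_5 is a chain here and A_5 is conditioned on, so the path is blocked at A_5.
Because an active path exists, A_2 and A_7 are not d-separated.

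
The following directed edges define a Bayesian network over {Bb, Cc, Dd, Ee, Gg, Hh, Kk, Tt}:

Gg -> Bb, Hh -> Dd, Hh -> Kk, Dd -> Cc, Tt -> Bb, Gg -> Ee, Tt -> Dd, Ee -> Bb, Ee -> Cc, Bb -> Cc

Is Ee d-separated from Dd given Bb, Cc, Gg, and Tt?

We examine all 6 paths between Ee and Dd:
Path 1: Ee → Bb ← Tt → Dd
  Tt is a fork here and Tt is conditioned on, so the path is blocked at Tt.
Path 2: Ee → Bb → Cc ← Dd
  Bb is a chain here and Bb is conditioned on, so the path is blocked at Bb.
Path 3: Ee → Cc ← Dd
  Cc is a collider and Cc is conditioned on, which opens it — no node blocks this path, so it is active.
Path 4: Ee → Cc ← Bb ← Tt → Dd
  Bb is a chain here and Bb is conditioned on, so the path is blocked at Bb.
Path 5: Ee ← Gg → Bb ← Tt → Dd
  Gg is a fork here and Gg is conditioned on, so the path is blocked at Gg.
Path 6: Ee ← Gg → Bb → Cc ← Dd
  Gg is a fork here and Gg is conditioned on, so the path is blocked at Gg.
At least one path is unblocked, so d-separation fails.

No — Ee and Dd are not d-separated given {Bb, Cc, Gg, Tt}.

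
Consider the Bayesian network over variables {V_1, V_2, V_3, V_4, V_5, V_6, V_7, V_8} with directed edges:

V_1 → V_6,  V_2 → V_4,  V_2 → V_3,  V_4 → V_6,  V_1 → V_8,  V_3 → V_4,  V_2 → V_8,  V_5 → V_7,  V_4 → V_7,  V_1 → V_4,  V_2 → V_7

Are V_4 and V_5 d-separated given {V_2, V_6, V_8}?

There are 5 undirected paths between V_4 and V_5; checking each against the conditioning set {V_2, V_6, V_8}:
Path 1: V_4 ← V_2 → V_7 ← V_5
  V_2 is a fork here and V_2 is conditioned on, so the path is blocked at V_2.
Path 2: V_4 → V_7 ← V_5
  V_7 is a collider here and neither V_7 nor any of its descendants is conditioned on, so the collider stays closed — the path is blocked at V_7.
Path 3: V_4 ← V_3 ← V_2 → V_7 ← V_5
  V_2 is a fork here and V_2 is conditioned on, so the path is blocked at V_2.
Path 4: V_4 → V_6 ← V_1 → V_8 ← V_2 → V_7 ← V_5
  V_2 is a fork here and V_2 is conditioned on, so the path is blocked at V_2.
Path 5: V_4 ← V_1 → V_8 ← V_2 → V_7 ← V_5
  V_2 is a fork here and V_2 is conditioned on, so the path is blocked at V_2.
Every path is blocked, so V_4 and V_5 are d-separated given {V_2, V_6, V_8}.

Yes — V_4 and V_5 are d-separated given {V_2, V_6, V_8}.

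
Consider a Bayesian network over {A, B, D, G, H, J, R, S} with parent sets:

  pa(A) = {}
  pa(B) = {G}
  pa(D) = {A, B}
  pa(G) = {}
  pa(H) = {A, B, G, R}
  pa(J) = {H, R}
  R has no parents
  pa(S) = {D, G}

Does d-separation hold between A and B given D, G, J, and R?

6 paths connect A and B; each must be blocked for d-separation to hold:
Path 1: A → D ← B
  D is a collider and D is conditioned on, which opens it — no node blocks this path, so it is active.
Path 2: A → D → S ← G → B
  D is a chain here and D is conditioned on, so the path is blocked at D.
Path 3: A → D → S ← G → H ← B
  D is a chain here and D is conditioned on, so the path is blocked at D.
Path 4: A → H ← B
  H is a collider and its descendant J is conditioned on, which opens it — no node blocks this path, so it is active.
Path 5: A → H ← G → B
  G is a fork here and G is conditioned on, so the path is blocked at G.
Path 6: A → H ← G → S ← D ← B
  G is a fork here and G is conditioned on, so the path is blocked at G.
At least one path is unblocked, so d-separation fails.

No — A and B are not d-separated given {D, G, J, R}.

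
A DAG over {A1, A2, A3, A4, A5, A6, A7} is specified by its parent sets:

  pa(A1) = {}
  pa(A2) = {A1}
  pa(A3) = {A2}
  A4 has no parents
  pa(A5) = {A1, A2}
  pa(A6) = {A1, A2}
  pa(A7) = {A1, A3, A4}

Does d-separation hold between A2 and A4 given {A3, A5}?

4 paths connect A2 and A4; each must be blocked for d-separation to hold:
  1. A2 → A5 ← A1 → A7 ← A4 — A5:collider[open]; A1:fork[open]; A7:collider[blocks] ⇒ blocked
  2. A2 ← A1 → A7 ← A4 — A1:fork[open]; A7:collider[blocks] ⇒ blocked
  3. A2 → A3 → A7 ← A4 — A3:chain[blocks]; A7:collider[blocks] ⇒ blocked
  4. A2 → A6 ← A1 → A7 ← A4 — A6:collider[blocks]; A1:fork[open]; A7:collider[blocks] ⇒ blocked
All paths are blocked; A2 ⊥ A4 | {A3, A5} holds.

Yes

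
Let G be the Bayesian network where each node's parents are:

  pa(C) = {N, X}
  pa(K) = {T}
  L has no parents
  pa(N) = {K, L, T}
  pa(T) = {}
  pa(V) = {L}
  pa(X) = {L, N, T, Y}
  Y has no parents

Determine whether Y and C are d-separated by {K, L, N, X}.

Enumerating the 5 paths from Y to C and testing each for blocking by {K, L, N, X}:
Path 1: Y → X ← L → N → C
  L is a fork here and L is conditioned on, so the path is blocked at L.
Path 2: Y → X → C
  X is a chain here and X is conditioned on, so the path is blocked at X.
Path 3: Y → X ← T → K → N → C
  K is a chain here and K is conditioned on, so the path is blocked at K.
Path 4: Y → X ← T → N → C
  N is a chain here and N is conditioned on, so the path is blocked at N.
Path 5: Y → X ← N → C
  N is a fork here and N is conditioned on, so the path is blocked at N.
All paths are blocked; Y ⊥ C | {K, L, N, X} holds.

Yes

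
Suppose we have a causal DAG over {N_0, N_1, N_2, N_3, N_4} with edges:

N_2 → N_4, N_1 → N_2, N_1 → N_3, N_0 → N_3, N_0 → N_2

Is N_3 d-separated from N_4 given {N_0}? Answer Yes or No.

2 paths connect N_3 and N_4; each must be blocked for d-separation to hold:
  1. N_3 ← N_1 → N_2 → N_4 — N_1:fork[open]; N_2:chain[open] ⇒ active
  2. N_3 ← N_0 → N_2 → N_4 — N_0:fork[blocks]; N_2:chain[open] ⇒ blocked
At least one path is unblocked, so d-separation fails.

No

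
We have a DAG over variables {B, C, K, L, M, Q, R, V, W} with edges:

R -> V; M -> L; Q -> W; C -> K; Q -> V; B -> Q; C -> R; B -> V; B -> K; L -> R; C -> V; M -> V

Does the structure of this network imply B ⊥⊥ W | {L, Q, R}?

Yes

Enumerating the 5 paths from B to W and testing each for blocking by {L, Q, R}:
Path 1: B → K ← C → R → V ← Q → W
  K is a collider here and neither K nor any of its descendants is conditioned on, so the collider stays closed — the path is blocked at K.
Path 2: B → K ← C → R ← L ← M → V ← Q → W
  K is a collider here and neither K nor any of its descendants is conditioned on, so the collider stays closed — the path is blocked at K.
Path 3: B → K ← C → V ← Q → W
  K is a collider here and neither K nor any of its descendants is conditioned on, so the collider stays closed — the path is blocked at K.
Path 4: B → V ← Q → W
  V is a collider here and neither V nor any of its descendants is conditioned on, so the collider stays closed — the path is blocked at V.
Path 5: B → Q → W
  Q is a chain here and Q is conditioned on, so the path is blocked at Q.
All paths are blocked; B ⊥ W | {L, Q, R} holds.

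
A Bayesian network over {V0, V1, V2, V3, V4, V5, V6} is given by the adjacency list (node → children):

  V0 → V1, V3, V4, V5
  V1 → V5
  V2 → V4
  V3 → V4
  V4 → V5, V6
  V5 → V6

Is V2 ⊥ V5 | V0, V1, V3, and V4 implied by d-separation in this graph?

Yes — V2 and V5 are d-separated given {V0, V1, V3, V4}.

6 paths connect V2 and V5; each must be blocked for d-separation to hold:
Path 1: V2 → V4 → V5
  V4 is a chain here and V4 is conditioned on, so the path is blocked at V4.
Path 2: V2 → V4 ← V3 ← V0 → V5
  V3 is a chain here and V3 is conditioned on, so the path is blocked at V3.
Path 3: V2 → V4 ← V3 ← V0 → V1 → V5
  V3 is a chain here and V3 is conditioned on, so the path is blocked at V3.
Path 4: V2 → V4 → V6 ← V5
  V4 is a chain here and V4 is conditioned on, so the path is blocked at V4.
Path 5: V2 → V4 ← V0 → V5
  V0 is a fork here and V0 is conditioned on, so the path is blocked at V0.
Path 6: V2 → V4 ← V0 → V1 → V5
  V0 is a fork here and V0 is conditioned on, so the path is blocked at V0.
Every path is blocked, so V2 and V5 are d-separated given {V0, V1, V3, V4}.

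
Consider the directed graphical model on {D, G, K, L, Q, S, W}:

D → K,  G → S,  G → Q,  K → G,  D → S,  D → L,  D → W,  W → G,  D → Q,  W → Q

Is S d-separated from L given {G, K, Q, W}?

We examine all 6 paths between S and L:
Path 1: S ← G ← K ← D → L
  G is a chain here and G is conditioned on, so the path is blocked at G.
Path 2: S ← G ← W → Q ← D → L
  G is a chain here and G is conditioned on, so the path is blocked at G.
Path 3: S ← G ← W ← D → L
  G is a chain here and G is conditioned on, so the path is blocked at G.
Path 4: S ← G → Q ← W ← D → L
  G is a fork here and G is conditioned on, so the path is blocked at G.
Path 5: S ← G → Q ← D → L
  G is a fork here and G is conditioned on, so the path is blocked at G.
Path 6: S ← D → L
  D is a fork and D is not conditioned on — no node blocks this path, so it is active.
Because an active path exists, S and L are not d-separated.

No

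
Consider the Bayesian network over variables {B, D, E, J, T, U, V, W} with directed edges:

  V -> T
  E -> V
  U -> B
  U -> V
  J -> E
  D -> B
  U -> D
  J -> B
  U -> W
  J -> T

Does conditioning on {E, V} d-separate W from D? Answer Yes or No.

No

4 paths connect W and D; each must be blocked for d-separation to hold:
Path 1: W ← U → B ← D
  B is a collider here and neither B nor any of its descendants is conditioned on, so the collider stays closed — the path is blocked at B.
Path 2: W ← U → V ← E ← J → B ← D
  E is a chain here and E is conditioned on, so the path is blocked at E.
Path 3: W ← U → V → T ← J → B ← D
  V is a chain here and V is conditioned on, so the path is blocked at V.
Path 4: W ← U → D
  U is a fork and U is not conditioned on — no node blocks this path, so it is active.
Because an active path exists, W and D are not d-separated.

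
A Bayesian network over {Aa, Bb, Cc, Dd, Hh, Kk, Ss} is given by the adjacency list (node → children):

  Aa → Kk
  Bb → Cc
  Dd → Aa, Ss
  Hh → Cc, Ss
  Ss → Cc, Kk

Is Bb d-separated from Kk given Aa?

Yes

There are 4 undirected paths between Bb and Kk; checking each against the conditioning set {Aa}:
Path 1: Bb → Cc ← Hh → Ss → Kk
  Cc is a collider here and neither Cc nor any of its descendants is conditioned on, so the collider stays closed — the path is blocked at Cc.
Path 2: Bb → Cc ← Hh → Ss ← Dd → Aa → Kk
  Cc is a collider here and neither Cc nor any of its descendants is conditioned on, so the collider stays closed — the path is blocked at Cc.
Path 3: Bb → Cc ← Ss → Kk
  Cc is a collider here and neither Cc nor any of its descendants is conditioned on, so the collider stays closed — the path is blocked at Cc.
Path 4: Bb → Cc ← Ss ← Dd → Aa → Kk
  Cc is a collider here and neither Cc nor any of its descendants is conditioned on, so the collider stays closed — the path is blocked at Cc.
All paths are blocked; Bb ⊥ Kk | {Aa} holds.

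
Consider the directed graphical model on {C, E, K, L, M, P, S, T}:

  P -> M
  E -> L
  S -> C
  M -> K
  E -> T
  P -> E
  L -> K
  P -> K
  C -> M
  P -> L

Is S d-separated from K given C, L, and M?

Yes

We examine all 4 paths between S and K:
  1. S → C → M → K — C:chain[blocks]; M:chain[blocks] ⇒ blocked
  2. S → C → M ← P → L → K — C:chain[blocks]; M:collider[open]; P:fork[open]; L:chain[blocks] ⇒ blocked
  3. S → C → M ← P → K — C:chain[blocks]; M:collider[open]; P:fork[open] ⇒ blocked
  4. S → C → M ← P → E → L → K — C:chain[blocks]; M:collider[open]; P:fork[open]; E:chain[open]; L:chain[blocks] ⇒ blocked
Every path is blocked, so S and K are d-separated given {C, L, M}.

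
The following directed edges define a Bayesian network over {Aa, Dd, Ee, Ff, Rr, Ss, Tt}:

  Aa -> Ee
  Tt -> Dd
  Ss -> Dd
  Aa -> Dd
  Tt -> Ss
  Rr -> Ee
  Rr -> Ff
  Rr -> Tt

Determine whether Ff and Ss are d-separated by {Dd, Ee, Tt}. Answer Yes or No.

Enumerating the 4 paths from Ff to Ss and testing each for blocking by {Dd, Ee, Tt}:
  1. Ff ← Rr → Tt → Ss — Rr:fork[open]; Tt:chain[blocks] ⇒ blocked
  2. Ff ← Rr → Tt → Dd ← Ss — Rr:fork[open]; Tt:chain[blocks]; Dd:collider[open] ⇒ blocked
  3. Ff ← Rr → Ee ← Aa → Dd ← Tt → Ss — Rr:fork[open]; Ee:collider[open]; Aa:fork[open]; Dd:collider[open]; Tt:fork[blocks] ⇒ blocked
  4. Ff ← Rr → Ee ← Aa → Dd ← Ss — Rr:fork[open]; Ee:collider[open]; Aa:fork[open]; Dd:collider[open] ⇒ active
Because an active path exists, Ff and Ss are not d-separated.

No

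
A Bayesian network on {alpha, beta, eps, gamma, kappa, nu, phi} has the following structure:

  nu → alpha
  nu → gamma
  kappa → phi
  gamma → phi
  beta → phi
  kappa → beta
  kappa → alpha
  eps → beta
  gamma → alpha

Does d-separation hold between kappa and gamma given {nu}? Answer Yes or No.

Yes

Enumerating the 4 paths from kappa to gamma and testing each for blocking by {nu}:
Path 1: kappa → phi ← gamma
  phi is a collider here and neither phi nor any of its descendants is conditioned on, so the collider stays closed — the path is blocked at phi.
Path 2: kappa → beta → phi ← gamma
  phi is a collider here and neither phi nor any of its descendants is conditioned on, so the collider stays closed — the path is blocked at phi.
Path 3: kappa → alpha ← nu → gamma
  alpha is a collider here and neither alpha nor any of its descendants is conditioned on, so the collider stays closed — the path is blocked at alpha.
Path 4: kappa → alpha ← gamma
  alpha is a collider here and neither alpha nor any of its descendants is conditioned on, so the collider stays closed — the path is blocked at alpha.
All paths are blocked; kappa ⊥ gamma | {nu} holds.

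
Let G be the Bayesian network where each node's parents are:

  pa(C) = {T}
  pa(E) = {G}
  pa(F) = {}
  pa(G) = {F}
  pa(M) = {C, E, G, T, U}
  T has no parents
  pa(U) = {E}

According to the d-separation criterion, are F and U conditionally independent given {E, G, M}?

Yes — F and U are d-separated given {E, G, M}.

Enumerating the 4 paths from F to U and testing each for blocking by {E, G, M}:
Path 1: F → G → E → M ← U
  G is a chain here and G is conditioned on, so the path is blocked at G.
Path 2: F → G → E → U
  G is a chain here and G is conditioned on, so the path is blocked at G.
Path 3: F → G → M ← E → U
  G is a chain here and G is conditioned on, so the path is blocked at G.
Path 4: F → G → M ← U
  G is a chain here and G is conditioned on, so the path is blocked at G.
Since every path is blocked, d-separation holds.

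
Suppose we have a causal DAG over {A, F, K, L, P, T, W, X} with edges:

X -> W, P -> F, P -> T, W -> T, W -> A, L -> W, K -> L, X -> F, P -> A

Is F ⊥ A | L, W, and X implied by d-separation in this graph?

There are 4 undirected paths between F and A; checking each against the conditioning set {L, W, X}:
Path 1: F ← X → W → T ← P → A
  X is a fork here and X is conditioned on, so the path is blocked at X.
Path 2: F ← X → W → A
  X is a fork here and X is conditioned on, so the path is blocked at X.
Path 3: F ← P → T ← W → A
  T is a collider here and neither T nor any of its descendants is conditioned on, so the collider stays closed — the path is blocked at T.
Path 4: F ← P → A
  P is a fork and P is not conditioned on — no node blocks this path, so it is active.
Because an active path exists, F and A are not d-separated.

No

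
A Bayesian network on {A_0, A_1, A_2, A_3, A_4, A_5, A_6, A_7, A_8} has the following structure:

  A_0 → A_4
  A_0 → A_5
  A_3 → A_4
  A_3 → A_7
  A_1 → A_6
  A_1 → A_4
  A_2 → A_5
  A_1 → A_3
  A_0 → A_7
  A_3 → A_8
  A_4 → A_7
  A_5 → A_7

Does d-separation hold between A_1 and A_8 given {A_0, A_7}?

Enumerating the 5 paths from A_1 to A_8 and testing each for blocking by {A_0, A_7}:
Path 1: A_1 → A_4 → A_7 ← A_3 → A_8
  A_4 is a chain and A_4 is not conditioned on; A_7 is a collider and A_7 is conditioned on, which opens it; A_3 is a fork and A_3 is not conditioned on — no node blocks this path, so it is active.
Path 2: A_1 → A_4 ← A_0 → A_7 ← A_3 → A_8
  A_0 is a fork here and A_0 is conditioned on, so the path is blocked at A_0.
Path 3: A_1 → A_4 ← A_0 → A_5 → A_7 ← A_3 → A_8
  A_0 is a fork here and A_0 is conditioned on, so the path is blocked at A_0.
Path 4: A_1 → A_4 ← A_3 → A_8
  A_4 is a collider and its descendant A_7 is conditioned on, which opens it; A_3 is a fork and A_3 is not conditioned on — no node blocks this path, so it is active.
Path 5: A_1 → A_3 → A_8
  A_3 is a chain and A_3 is not conditioned on — no node blocks this path, so it is active.
Since the path A_1 → A_4 → A_7 ← A_3 → A_8 is active, A_1 and A_8 are not d-separated given {A_0, A_7}.

No — A_1 and A_8 are not d-separated given {A_0, A_7}.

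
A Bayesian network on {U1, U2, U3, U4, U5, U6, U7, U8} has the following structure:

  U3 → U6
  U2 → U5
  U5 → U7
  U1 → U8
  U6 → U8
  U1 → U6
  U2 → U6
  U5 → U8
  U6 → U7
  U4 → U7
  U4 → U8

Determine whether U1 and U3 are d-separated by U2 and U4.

Yes — U1 and U3 are d-separated given {U2, U4}.

There are 6 undirected paths between U1 and U3; checking each against the conditioning set {U2, U4}:
Path 1: U1 → U8 ← U4 → U7 ← U6 ← U3
  U8 is a collider here and neither U8 nor any of its descendants is conditioned on, so the collider stays closed — the path is blocked at U8.
Path 2: U1 → U8 ← U4 → U7 ← U5 ← U2 → U6 ← U3
  U8 is a collider here and neither U8 nor any of its descendants is conditioned on, so the collider stays closed — the path is blocked at U8.
Path 3: U1 → U8 ← U6 ← U3
  U8 is a collider here and neither U8 nor any of its descendants is conditioned on, so the collider stays closed — the path is blocked at U8.
Path 4: U1 → U8 ← U5 → U7 ← U6 ← U3
  U8 is a collider here and neither U8 nor any of its descendants is conditioned on, so the collider stays closed — the path is blocked at U8.
Path 5: U1 → U8 ← U5 ← U2 → U6 ← U3
  U8 is a collider here and neither U8 nor any of its descendants is conditioned on, so the collider stays closed — the path is blocked at U8.
Path 6: U1 → U6 ← U3
  U6 is a collider here and neither U6 nor any of its descendants is conditioned on, so the collider stays closed — the path is blocked at U6.
All paths are blocked; U1 ⊥ U3 | {U2, U4} holds.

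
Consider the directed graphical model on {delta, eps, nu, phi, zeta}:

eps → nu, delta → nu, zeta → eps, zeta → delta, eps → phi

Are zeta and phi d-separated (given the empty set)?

There are 2 undirected paths between zeta and phi; checking each against the conditioning set ∅:
Path 1: zeta → eps → phi
  eps is a chain and eps is not conditioned on — no node blocks this path, so it is active.
Path 2: zeta → delta → nu ← eps → phi
  nu is a collider here and neither nu nor any of its descendants is conditioned on, so the collider stays closed — the path is blocked at nu.
At least one path is unblocked, so d-separation fails.

No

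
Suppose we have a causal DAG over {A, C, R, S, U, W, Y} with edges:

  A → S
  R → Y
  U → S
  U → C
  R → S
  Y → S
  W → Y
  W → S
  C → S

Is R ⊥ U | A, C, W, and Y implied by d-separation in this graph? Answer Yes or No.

Enumerating the 6 paths from R to U and testing each for blocking by {A, C, W, Y}:
Path 1: R → S ← U
  S is a collider here and neither S nor any of its descendants is conditioned on, so the collider stays closed — the path is blocked at S.
Path 2: R → S ← C ← U
  S is a collider here and neither S nor any of its descendants is conditioned on, so the collider stays closed — the path is blocked at S.
Path 3: R → Y ← W → S ← U
  W is a fork here and W is conditioned on, so the path is blocked at W.
Path 4: R → Y ← W → S ← C ← U
  W is a fork here and W is conditioned on, so the path is blocked at W.
Path 5: R → Y → S ← U
  Y is a chain here and Y is conditioned on, so the path is blocked at Y.
Path 6: R → Y → S ← C ← U
  Y is a chain here and Y is conditioned on, so the path is blocked at Y.
All paths are blocked; R ⊥ U | {A, C, W, Y} holds.

Yes — R and U are d-separated given {A, C, W, Y}.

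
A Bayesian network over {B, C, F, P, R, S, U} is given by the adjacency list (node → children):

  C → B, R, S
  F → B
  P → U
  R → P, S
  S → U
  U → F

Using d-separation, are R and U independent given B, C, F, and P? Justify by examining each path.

Enumerating the 5 paths from R to U and testing each for blocking by {B, C, F, P}:
Path 1: R → S ← C → B ← F ← U
  C is a fork here and C is conditioned on, so the path is blocked at C.
Path 2: R → S → U
  S is a chain and S is not conditioned on — no node blocks this path, so it is active.
Path 3: R ← C → B ← F ← U
  C is a fork here and C is conditioned on, so the path is blocked at C.
Path 4: R ← C → S → U
  C is a fork here and C is conditioned on, so the path is blocked at C.
Path 5: R → P → U
  P is a chain here and P is conditioned on, so the path is blocked at P.
At least one path is unblocked, so d-separation fails.

No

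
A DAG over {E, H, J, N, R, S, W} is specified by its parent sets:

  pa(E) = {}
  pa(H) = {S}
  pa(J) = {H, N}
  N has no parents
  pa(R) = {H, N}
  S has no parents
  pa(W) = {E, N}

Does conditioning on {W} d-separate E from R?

No

2 paths connect E and R; each must be blocked for d-separation to hold:
  1. E → W ← N → J ← H → R — W:collider[open]; N:fork[open]; J:collider[blocks]; H:fork[open] ⇒ blocked
  2. E → W ← N → R — W:collider[open]; N:fork[open] ⇒ active
Because an active path exists, E and R are not d-separated.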